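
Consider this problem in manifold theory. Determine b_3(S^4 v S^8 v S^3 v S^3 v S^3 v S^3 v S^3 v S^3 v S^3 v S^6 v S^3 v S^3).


For a wedge of spheres, H_k (k>0) is free on one generator per sphere of dimension k.
Spheres of dimension 3: count = 9.
b_3 = 9

9


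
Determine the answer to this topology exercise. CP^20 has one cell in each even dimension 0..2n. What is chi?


CP^20 has one cell in each even dimension 0, 2, ..., 2*20 (20+1 cells total).
All cells are even-dimensional, so chi = number of cells.
chi = 20 + 1 = 21

21


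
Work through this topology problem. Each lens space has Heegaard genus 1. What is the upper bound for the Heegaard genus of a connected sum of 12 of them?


Heegaard genus satisfies g(A#B) <= g(A) + g(B).
Each lens space has g = 1.
Upper bound: 12 * 1 = 12

12


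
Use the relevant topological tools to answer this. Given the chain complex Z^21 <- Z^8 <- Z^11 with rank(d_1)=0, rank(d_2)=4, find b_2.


rank H_k = rank(ker d_k) - rank(im d_{k+1}).
rank(ker d_2) = rank(C_2) - rank(d_2) = 11 - 4 = 7.
rank(im d_{2+1}) = 0.
rank H_2 = 7 - 0 = 7

7


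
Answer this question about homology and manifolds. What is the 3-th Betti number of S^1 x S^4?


Each S^d has Poincare polynomial 1 + t^d.
The product S^1 x S^4 has Poincare polynomial prod(1+t^d_i).
Expanding: b_0=1, b_1=1, b_4=1, b_5=1.
b_3 = 0

0


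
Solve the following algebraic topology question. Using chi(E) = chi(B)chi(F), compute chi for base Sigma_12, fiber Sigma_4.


For a fiber bundle F -> E -> B (with CW structure): chi(E) = chi(B) * chi(F).
chi(Sigma_12) = -22, chi(Sigma_4) = -6.
chi(E) = (-22) * (-6) = 132

132


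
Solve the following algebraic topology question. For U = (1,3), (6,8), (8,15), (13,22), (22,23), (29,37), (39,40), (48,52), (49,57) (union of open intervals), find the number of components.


Sort and merge overlapping open intervals.
Merged: (1,3), (6,8), (8,22), (22,23), (29,37), (39,40), (48,57).
Number of components = 7

7


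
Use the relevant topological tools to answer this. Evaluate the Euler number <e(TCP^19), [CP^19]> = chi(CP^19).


For any closed oriented manifold, <e(TM),[M]> = chi(M).
chi(CP^19) = 19+1 = 20

20


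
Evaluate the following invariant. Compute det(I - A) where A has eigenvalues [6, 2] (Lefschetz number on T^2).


For a torus self-map: L(f) = det(I - A) where A acts on H_1.
L(f) = (1-6) * (1-2) = -5 * -1 = 5

5


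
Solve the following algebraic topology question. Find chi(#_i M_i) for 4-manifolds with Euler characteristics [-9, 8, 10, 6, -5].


For n-manifolds: chi(A#B) = chi(A) + chi(B) - chi(S^4).
chi(S^4) = 1 + (-1)^4 = 2.
chi(#) = (sum chi_i) - (5-1)*chi(S^4) = 10 - 4*2 = 2

2


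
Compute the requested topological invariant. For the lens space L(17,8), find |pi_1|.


pi_1(L(p,q)) = Z/pZ for any q coprime to p.
|pi_1(L(17,8))| = 17

17


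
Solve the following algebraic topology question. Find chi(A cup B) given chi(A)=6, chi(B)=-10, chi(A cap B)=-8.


chi(A cup B) = chi(A) + chi(B) - chi(A cap B)
= 6 + (-10) - (-8)
= 4

4


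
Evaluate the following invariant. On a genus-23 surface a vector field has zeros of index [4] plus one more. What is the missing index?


Poincare-Hopf: sum of indices = chi(M).
chi(Sigma_23) = 2 - 2*23 = -44.
Sum of known indices = 4.
x = chi - (sum known) = -44 - (4) = -48

-48


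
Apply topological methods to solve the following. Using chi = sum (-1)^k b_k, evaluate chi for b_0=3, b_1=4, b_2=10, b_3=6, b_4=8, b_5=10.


chi = sum_k (-1)^k b_k.
= (3) + (-4) + (10) + (-6) + (8) + (-10)
= 1

1


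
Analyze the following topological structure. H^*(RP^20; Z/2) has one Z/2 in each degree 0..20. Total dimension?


H^k(RP^20; Z/2) = Z/2 for each 0 <= k <= 20.
Total dimension = 20 + 1 = 21

21


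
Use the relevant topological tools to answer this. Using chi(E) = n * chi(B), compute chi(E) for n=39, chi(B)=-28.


For a finite covering: chi(E) = (number of sheets) * chi(B).
chi(E) = 39 * (-28) = -1092

-1092


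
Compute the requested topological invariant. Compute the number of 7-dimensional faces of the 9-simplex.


Delta^9 has 9+1 vertices. A 7-face is a choice of 7+1 vertices.
f_7 = C(9+1, 7+1) = C(10,8) = 45

45


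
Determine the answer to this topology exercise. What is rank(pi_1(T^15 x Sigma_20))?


pi_1(A x B) = pi_1(A) x pi_1(B); rank of abelianization = b_1.
b_1(T^15) = 15, b_1(Sigma_20) = 2*20 = 40.
b_1(product) = 15 + 40 = 55

55


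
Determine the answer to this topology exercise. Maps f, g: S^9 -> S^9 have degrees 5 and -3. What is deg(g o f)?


Degree is multiplicative under composition: deg(g o f) = deg(g) * deg(f).
= -3 * 5 = -15

-15


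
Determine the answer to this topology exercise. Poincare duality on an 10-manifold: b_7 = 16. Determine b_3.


Poincare duality for closed orientable n-manifolds: b_k = b_{n-k}.
Here n = 10, so b_3 = b_7 = 16

16


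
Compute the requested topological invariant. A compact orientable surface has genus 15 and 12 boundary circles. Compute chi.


For a compact orientable surface with genus g and b boundary components: chi = 2 - 2g - b.
chi = 2 - 2*15 - 12 = 2 - 30 - 12 = -40

-40


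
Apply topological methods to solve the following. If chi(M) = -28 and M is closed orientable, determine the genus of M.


chi = 2 - 2g for closed orientable surfaces.
-28 = 2 - 2g
2g = 2 - (-28) = 30
g = 15

15


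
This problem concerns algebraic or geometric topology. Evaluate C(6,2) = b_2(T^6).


By the Kunneth formula, b_k(T^n) = C(n,k).
b_2(T^6) = C(6,2).
C(6,2) = 6!/(2!*4!) = 15

15


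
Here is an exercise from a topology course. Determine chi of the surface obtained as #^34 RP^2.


For a non-orientable closed surface with k crosscaps: chi = 2 - k.
Here k = 34.
chi = 2 - 34 = -32

-32


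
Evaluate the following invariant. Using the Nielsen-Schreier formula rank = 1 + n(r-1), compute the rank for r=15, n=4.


Nielsen-Schreier: an index-n subgroup of F_r is free of rank 1 + n(r-1).
Equivalently: chi(cover) = n*chi(base); chi(vee_r S^1) = 1 - 15 = -14.
chi(E) = 4*(-14) = -56; rank = 1 - chi(E) = 1 - (-56) = 57.
rank = 1 + 4*(15-1) = 1 + 56 = 57

57


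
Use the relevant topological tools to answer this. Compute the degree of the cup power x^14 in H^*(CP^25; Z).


|x| = 2 in H^*(CP^n).
|x^14| = 14 * |x| = 14 * 2 = 28

28


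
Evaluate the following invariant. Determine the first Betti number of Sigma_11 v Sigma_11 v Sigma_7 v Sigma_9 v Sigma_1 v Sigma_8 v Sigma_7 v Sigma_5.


For a wedge X v Y: reduced H_k(X v Y) = H_k(X) + H_k(Y).
Each Sigma_g contributes b_1 = 2g.
b_1 = 22 + 22 + 14 + 18 + 2 + 16 + 14 + 10 = 118

118


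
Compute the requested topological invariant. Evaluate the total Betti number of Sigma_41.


For Sigma_41: b_0 = 1, b_1 = 2g = 82, b_2 = 1.
Total = 1 + 82 + 1 = 84

84


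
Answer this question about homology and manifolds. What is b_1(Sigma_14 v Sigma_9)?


For a wedge: H_1(A v B) = H_1(A) + H_1(B).
b_1(Sigma_14) = 28, b_1(Sigma_9) = 18.
b_1 = 28 + 18 = 46

46


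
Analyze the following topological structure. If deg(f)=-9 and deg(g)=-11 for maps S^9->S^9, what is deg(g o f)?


Degree is multiplicative under composition: deg(g o f) = deg(g) * deg(f).
= -11 * -9 = 99

99


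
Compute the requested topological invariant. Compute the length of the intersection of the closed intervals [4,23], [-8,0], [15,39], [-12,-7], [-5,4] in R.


Intersection = [max(a_i), min(b_i)] = [15, -7].
Since 15 > -7, the intersection is empty.
Length = 0

0


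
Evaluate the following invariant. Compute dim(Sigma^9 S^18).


Each suspension raises dimension by 1: Sigma S^n = S^{n+1}.
Sigma^9 S^18 = S^{18+9} = S^27

27


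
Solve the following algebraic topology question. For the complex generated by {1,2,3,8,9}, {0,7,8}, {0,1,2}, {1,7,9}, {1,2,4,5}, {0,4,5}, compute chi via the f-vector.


Enumerate all faces; f-vector: f_0=9, f_1=24, f_2=18, f_3=6, f_4=1.
chi = sum (-1)^k f_k = -2

-2


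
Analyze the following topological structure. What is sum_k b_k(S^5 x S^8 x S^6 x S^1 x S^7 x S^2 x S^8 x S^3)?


Total Betti number is multiplicative under products.
Each S^d (d>=1) has total Betti number 2.
There are 8 sphere factors.
Total = 2^8 = 256

256


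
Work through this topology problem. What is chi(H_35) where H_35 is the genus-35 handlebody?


A genus-g handlebody deformation retracts to a wedge of g circles.
chi(vee_g S^1) = 1 - g.
chi(H_35) = 1 - 35 = -34

-34


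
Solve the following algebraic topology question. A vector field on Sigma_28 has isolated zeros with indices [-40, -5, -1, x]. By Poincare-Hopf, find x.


Poincare-Hopf: sum of indices = chi(M).
chi(Sigma_28) = 2 - 2*28 = -54.
Sum of known indices = -46.
x = chi - (sum known) = -54 - (-46) = -8

-8


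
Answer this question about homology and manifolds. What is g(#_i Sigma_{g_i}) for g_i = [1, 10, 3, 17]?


Genus is additive under connected sum of orientable surfaces.
g = 1 + 10 + 3 + 17 = 31

31


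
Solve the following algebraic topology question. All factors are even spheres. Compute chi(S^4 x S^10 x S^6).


chi is multiplicative: chi(X x Y) = chi(X) chi(Y).
Each even-dim sphere has chi = 2. There are 3 factors.
chi = 2^3 = 8

8


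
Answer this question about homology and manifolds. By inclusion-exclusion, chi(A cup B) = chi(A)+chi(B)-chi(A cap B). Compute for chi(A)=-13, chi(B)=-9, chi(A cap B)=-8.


chi(A cup B) = chi(A) + chi(B) - chi(A cap B)
= -13 + (-9) - (-8)
= -14

-14


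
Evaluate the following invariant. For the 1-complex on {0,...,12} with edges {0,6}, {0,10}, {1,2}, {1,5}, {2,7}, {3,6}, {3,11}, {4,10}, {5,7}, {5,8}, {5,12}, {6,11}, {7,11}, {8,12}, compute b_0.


Run DFS/union-find over 13 vertices.
V = 13, E = 14.
Number of components = 2

2


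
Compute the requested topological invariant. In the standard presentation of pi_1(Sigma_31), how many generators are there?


Standard presentation: pi_1(Sigma_g) = <a_1,b_1,...,a_g,b_g | [a_1,b_1]...[a_g,b_g] = 1>.
Number of generators = 2g = 2*31 = 62

62


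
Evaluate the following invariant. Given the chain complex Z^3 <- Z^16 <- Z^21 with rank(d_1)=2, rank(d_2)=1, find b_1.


rank H_k = rank(ker d_k) - rank(im d_{k+1}).
rank(ker d_1) = rank(C_1) - rank(d_1) = 16 - 2 = 14.
rank(im d_{1+1}) = 1.
rank H_1 = 14 - 1 = 13

13


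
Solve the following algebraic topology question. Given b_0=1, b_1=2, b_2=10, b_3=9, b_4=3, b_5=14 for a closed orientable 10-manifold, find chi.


By Poincare duality b_k = b_{10-k}, so full Betti numbers: b_0=1, b_1=2, b_2=10, b_3=9, b_4=3, b_5=14, b_6=3, b_7=9, b_8=10, b_9=2, b_10=1.
chi = sum (-1)^k b_k = -8

-8


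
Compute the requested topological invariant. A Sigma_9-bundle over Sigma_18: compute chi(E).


For a fiber bundle F -> E -> B (with CW structure): chi(E) = chi(B) * chi(F).
chi(Sigma_18) = -34, chi(Sigma_9) = -16.
chi(E) = (-34) * (-16) = 544

544


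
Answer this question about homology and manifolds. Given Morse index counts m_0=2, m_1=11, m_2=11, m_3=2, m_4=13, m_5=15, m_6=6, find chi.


Morse theory: chi(M) = sum_k (-1)^k m_k where m_k = #(index-k critical points).
= (2) + (-11) + (11) + (-2) + (13) + (-15) + (6) = 4

4


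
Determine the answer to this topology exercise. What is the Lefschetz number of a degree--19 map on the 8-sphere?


On S^8: L(f) = tr(f_0*) + (-1)^8 tr(f_8*) = 1 + (-1)^8 * deg(f).
L(f) = 1 + (-1)^8 * -19 = 1 + -19 = -18

-18


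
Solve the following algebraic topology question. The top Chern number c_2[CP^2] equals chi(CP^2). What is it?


For any closed oriented manifold, <e(TM),[M]> = chi(M).
chi(CP^2) = 2+1 = 3

3


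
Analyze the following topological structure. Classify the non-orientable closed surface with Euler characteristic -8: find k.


chi = 2 - k for closed non-orientable surfaces with k crosscaps.
-8 = 2 - k
k = 2 - (-8) = 10

10


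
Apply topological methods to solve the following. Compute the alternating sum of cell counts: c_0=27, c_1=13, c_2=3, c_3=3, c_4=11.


chi = sum_k (-1)^k c_k.
= (-1)^0*27 + (-1)^1*13 + (-1)^2*3 + (-1)^3*3 + (-1)^4*11
= (27) + (-13) + (3) + (-3) + (11)
= 25

25


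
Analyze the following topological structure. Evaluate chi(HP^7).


HP^7 has one cell in each dimension 0, 4, ..., 4*7 (7+1 cells, all even-dim).
chi = 7 + 1 = 8

8


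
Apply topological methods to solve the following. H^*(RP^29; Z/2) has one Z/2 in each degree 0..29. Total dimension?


H^k(RP^29; Z/2) = Z/2 for each 0 <= k <= 29.
Total dimension = 29 + 1 = 30

30


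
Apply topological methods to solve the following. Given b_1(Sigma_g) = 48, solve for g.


For a closed orientable surface: b_1 = 2g.
48 = 2g
g = 48 / 2 = 24

24


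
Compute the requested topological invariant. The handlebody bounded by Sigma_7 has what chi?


A genus-g handlebody deformation retracts to a wedge of g circles.
chi(vee_g S^1) = 1 - g.
chi(H_7) = 1 - 7 = -6

-6


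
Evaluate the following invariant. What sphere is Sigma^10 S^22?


Each suspension raises dimension by 1: Sigma S^n = S^{n+1}.
Sigma^10 S^22 = S^{22+10} = S^32

32


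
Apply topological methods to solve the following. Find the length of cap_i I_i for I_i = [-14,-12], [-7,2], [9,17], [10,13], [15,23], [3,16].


Intersection = [max(a_i), min(b_i)] = [15, -12].
Since 15 > -12, the intersection is empty.
Length = 0

0


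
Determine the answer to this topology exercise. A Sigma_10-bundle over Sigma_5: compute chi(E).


For a fiber bundle F -> E -> B (with CW structure): chi(E) = chi(B) * chi(F).
chi(Sigma_5) = -8, chi(Sigma_10) = -18.
chi(E) = (-8) * (-18) = 144

144


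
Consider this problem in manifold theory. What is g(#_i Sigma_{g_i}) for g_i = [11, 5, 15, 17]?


Genus is additive under connected sum of orientable surfaces.
g = 11 + 5 + 15 + 17 = 48

48


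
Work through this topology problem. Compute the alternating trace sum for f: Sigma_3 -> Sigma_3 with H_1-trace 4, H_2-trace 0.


L(f) = tr(f_0*) - tr(f_1*) + tr(f_2*).
= 1 - (4) + (0)
= -3

-3


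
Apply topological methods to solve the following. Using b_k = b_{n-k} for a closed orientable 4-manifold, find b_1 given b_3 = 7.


Poincare duality for closed orientable n-manifolds: b_k = b_{n-k}.
Here n = 4, so b_1 = b_3 = 7

7


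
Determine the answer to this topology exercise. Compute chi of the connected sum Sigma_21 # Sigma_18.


chi(Sigma_21) = 2 - 2*21 = -40
chi(Sigma_18) = 2 - 2*18 = -34
For surfaces: chi(A#B) = chi(A) + chi(B) - 2.
chi = -40 + -34 - 2 = -76

-76


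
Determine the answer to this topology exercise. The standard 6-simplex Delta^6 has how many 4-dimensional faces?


Delta^6 has 6+1 vertices. A 4-face is a choice of 4+1 vertices.
f_4 = C(6+1, 4+1) = C(7,5) = 21

21


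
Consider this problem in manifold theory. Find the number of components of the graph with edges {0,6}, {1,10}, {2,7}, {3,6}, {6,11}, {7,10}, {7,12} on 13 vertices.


Run DFS/union-find over 13 vertices.
V = 13, E = 7.
Number of components = 6

6


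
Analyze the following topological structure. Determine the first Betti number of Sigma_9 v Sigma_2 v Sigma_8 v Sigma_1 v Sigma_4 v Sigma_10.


For a wedge X v Y: reduced H_k(X v Y) = H_k(X) + H_k(Y).
Each Sigma_g contributes b_1 = 2g.
b_1 = 18 + 4 + 16 + 2 + 8 + 20 = 68

68


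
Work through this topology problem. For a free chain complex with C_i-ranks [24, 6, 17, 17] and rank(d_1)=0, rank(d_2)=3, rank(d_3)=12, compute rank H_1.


rank H_k = rank(ker d_k) - rank(im d_{k+1}).
rank(ker d_1) = rank(C_1) - rank(d_1) = 6 - 0 = 6.
rank(im d_{1+1}) = 3.
rank H_1 = 6 - 3 = 3

3


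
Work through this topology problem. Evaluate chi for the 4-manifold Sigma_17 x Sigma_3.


chi(Sigma_17) = 2 - 2*17 = -32
chi(Sigma_3) = 2 - 2*3 = -4
chi(product) = (-32) * (-4) = 128

128


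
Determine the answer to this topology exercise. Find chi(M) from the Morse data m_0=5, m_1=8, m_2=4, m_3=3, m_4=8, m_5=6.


Morse theory: chi(M) = sum_k (-1)^k m_k where m_k = #(index-k critical points).
= (5) + (-8) + (4) + (-3) + (8) + (-6) = 0

0


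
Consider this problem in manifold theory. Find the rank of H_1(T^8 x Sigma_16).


pi_1(A x B) = pi_1(A) x pi_1(B); rank of abelianization = b_1.
b_1(T^8) = 8, b_1(Sigma_16) = 2*16 = 32.
b_1(product) = 8 + 32 = 40

40


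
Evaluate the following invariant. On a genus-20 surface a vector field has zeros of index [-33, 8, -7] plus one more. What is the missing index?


Poincare-Hopf: sum of indices = chi(M).
chi(Sigma_20) = 2 - 2*20 = -38.
Sum of known indices = -32.
x = chi - (sum known) = -38 - (-32) = -6

-6


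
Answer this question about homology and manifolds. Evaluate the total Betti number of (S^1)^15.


b_k(T^15) = C(15,k), so the sum over k is sum_k C(15,k) = 2^15.
Total = 2^15 = 32768

32768


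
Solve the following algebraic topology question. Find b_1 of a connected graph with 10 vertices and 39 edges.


For a connected graph: rank(pi_1) = b_1 = E - V + 1 = 1 - chi.
chi = V - E = 10 - 39 = -29.
rank = 1 - (-29) = 39 - 10 + 1 = 30

30


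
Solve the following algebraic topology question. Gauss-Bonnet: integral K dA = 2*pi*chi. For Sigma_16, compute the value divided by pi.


Gauss-Bonnet: integral K dA = 2*pi*chi(M).
chi(Sigma_16) = 2 - 2*16 = -30.
(integral K dA)/pi = 2*chi = 2*(-30) = -60

-60


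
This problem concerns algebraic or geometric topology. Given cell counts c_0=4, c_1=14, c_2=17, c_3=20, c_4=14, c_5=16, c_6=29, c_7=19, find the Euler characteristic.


chi = sum_k (-1)^k c_k.
= (-1)^0*4 + (-1)^1*14 + (-1)^2*17 + (-1)^3*20 + (-1)^4*14 + (-1)^5*16 + (-1)^6*29 + (-1)^7*19
= (4) + (-14) + (17) + (-20) + (14) + (-16) + (29) + (-19)
= -5

-5


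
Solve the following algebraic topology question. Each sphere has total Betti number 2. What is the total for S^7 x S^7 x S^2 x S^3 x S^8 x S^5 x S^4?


Total Betti number is multiplicative under products.
Each S^d (d>=1) has total Betti number 2.
There are 7 sphere factors.
Total = 2^7 = 128

128


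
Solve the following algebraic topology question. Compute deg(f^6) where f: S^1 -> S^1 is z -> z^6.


deg(f) = 6. Degree is multiplicative: deg(f^6) = (deg f)^6.
deg(f^6) = (6)^6 = 46656

46656


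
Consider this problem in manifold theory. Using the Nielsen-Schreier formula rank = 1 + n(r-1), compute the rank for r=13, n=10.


Nielsen-Schreier: an index-n subgroup of F_r is free of rank 1 + n(r-1).
Equivalently: chi(cover) = n*chi(base); chi(vee_r S^1) = 1 - 13 = -12.
chi(E) = 10*(-12) = -120; rank = 1 - chi(E) = 1 - (-120) = 121.
rank = 1 + 10*(13-1) = 1 + 120 = 121

121


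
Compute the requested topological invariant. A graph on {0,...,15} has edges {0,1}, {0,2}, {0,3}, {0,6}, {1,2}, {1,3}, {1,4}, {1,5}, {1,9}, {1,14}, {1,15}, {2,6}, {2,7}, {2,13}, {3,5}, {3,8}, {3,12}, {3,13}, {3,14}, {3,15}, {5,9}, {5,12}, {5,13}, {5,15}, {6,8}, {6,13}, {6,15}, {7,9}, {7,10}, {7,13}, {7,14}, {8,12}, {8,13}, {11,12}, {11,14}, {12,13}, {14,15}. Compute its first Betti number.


b_1 = E - V + (number of components).
E = 37, V = 16, components = 1.
b_1 = 37 - 16 + 1 = 22

22


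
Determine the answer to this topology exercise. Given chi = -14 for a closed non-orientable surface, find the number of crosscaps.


chi = 2 - k for closed non-orientable surfaces with k crosscaps.
-14 = 2 - k
k = 2 - (-14) = 16

16


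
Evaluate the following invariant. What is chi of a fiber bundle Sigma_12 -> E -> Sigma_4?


For a fiber bundle F -> E -> B (with CW structure): chi(E) = chi(B) * chi(F).
chi(Sigma_4) = -6, chi(Sigma_12) = -22.
chi(E) = (-6) * (-22) = 132

132


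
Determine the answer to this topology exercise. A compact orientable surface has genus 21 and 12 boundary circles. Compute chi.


For a compact orientable surface with genus g and b boundary components: chi = 2 - 2g - b.
chi = 2 - 2*21 - 12 = 2 - 42 - 12 = -52

-52


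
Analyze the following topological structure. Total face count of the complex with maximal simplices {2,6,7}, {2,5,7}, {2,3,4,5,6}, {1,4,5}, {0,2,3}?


Each maximal simplex on m vertices has 2^m - 1 nonempty faces.
Take the union (dedupe shared faces).
Total distinct faces = 45

45


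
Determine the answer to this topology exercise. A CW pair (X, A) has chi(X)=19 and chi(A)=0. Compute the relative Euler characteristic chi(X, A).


Relative Euler characteristic: chi(X, A) = chi(X) - chi(A).
= 19 - (0) = 19

19


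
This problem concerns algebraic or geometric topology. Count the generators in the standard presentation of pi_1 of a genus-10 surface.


Standard presentation: pi_1(Sigma_g) = <a_1,b_1,...,a_g,b_g | [a_1,b_1]...[a_g,b_g] = 1>.
Number of generators = 2g = 2*10 = 20

20


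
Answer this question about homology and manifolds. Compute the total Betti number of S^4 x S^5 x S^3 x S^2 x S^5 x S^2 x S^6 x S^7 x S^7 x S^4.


Total Betti number is multiplicative under products.
Each S^d (d>=1) has total Betti number 2.
There are 10 sphere factors.
Total = 2^10 = 1024

1024


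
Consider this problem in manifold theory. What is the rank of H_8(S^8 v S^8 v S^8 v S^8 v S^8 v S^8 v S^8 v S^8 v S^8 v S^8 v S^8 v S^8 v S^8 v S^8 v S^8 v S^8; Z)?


For a wedge of spheres, H_k (k>0) is free on one generator per sphere of dimension k.
Spheres of dimension 8: count = 16.
b_8 = 16

16


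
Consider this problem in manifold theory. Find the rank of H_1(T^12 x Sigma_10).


pi_1(A x B) = pi_1(A) x pi_1(B); rank of abelianization = b_1.
b_1(T^12) = 12, b_1(Sigma_10) = 2*10 = 20.
b_1(product) = 12 + 20 = 32

32


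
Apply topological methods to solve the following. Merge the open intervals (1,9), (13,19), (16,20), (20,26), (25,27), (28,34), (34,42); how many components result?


Sort and merge overlapping open intervals.
Merged: (1,9), (13,20), (20,27), (28,34), (34,42).
Number of components = 5

5


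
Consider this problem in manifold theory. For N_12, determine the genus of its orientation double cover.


chi(N_12) = 2 - 12 = -10.
Double cover: chi(Sigma_g) = 2 * chi(N_12) = 2*(-10) = -20.
2 - 2g = -20, so g = (2 - (-20))/2 = 22/2 = 11

11


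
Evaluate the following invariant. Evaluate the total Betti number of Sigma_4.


For Sigma_4: b_0 = 1, b_1 = 2g = 8, b_2 = 1.
Total = 1 + 8 + 1 = 10

10


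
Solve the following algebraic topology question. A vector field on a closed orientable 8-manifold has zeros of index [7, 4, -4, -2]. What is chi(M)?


Poincare-Hopf: chi(M) = sum of indices of zeros.
chi = (7) + (4) + (-4) + (-2) = 5

5


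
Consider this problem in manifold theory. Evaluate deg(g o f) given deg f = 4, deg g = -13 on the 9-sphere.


Degree is multiplicative under composition: deg(g o f) = deg(g) * deg(f).
= -13 * 4 = -52

-52


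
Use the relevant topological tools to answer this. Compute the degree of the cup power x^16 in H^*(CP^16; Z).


|x| = 2 in H^*(CP^n).
|x^16| = 16 * |x| = 16 * 2 = 32

32


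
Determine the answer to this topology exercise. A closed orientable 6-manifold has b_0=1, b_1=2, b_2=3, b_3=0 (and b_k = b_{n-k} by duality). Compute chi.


By Poincare duality b_k = b_{6-k}, so full Betti numbers: b_0=1, b_1=2, b_2=3, b_3=0, b_4=3, b_5=2, b_6=1.
chi = sum (-1)^k b_k = 4

4


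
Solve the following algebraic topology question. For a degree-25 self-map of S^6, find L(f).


On S^6: L(f) = tr(f_0*) + (-1)^6 tr(f_6*) = 1 + (-1)^6 * deg(f).
L(f) = 1 + (-1)^6 * 25 = 1 + 25 = 26

26


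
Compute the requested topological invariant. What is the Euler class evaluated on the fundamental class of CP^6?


For any closed oriented manifold, <e(TM),[M]> = chi(M).
chi(CP^6) = 6+1 = 7

7


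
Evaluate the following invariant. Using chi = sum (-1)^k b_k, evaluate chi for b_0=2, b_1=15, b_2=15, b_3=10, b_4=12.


chi = sum_k (-1)^k b_k.
= (2) + (-15) + (15) + (-10) + (12)
= 4

4


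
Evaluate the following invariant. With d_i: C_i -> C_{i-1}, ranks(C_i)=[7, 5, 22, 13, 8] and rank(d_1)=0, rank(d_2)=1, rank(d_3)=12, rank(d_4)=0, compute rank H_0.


rank H_k = rank(ker d_k) - rank(im d_{k+1}).
rank(ker d_0) = rank(C_0) - rank(d_0) = 7 - 0 = 7.
rank(im d_{0+1}) = 0.
rank H_0 = 7 - 0 = 7

7


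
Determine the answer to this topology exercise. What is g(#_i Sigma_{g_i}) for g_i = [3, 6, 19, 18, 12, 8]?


Genus is additive under connected sum of orientable surfaces.
g = 3 + 6 + 19 + 18 + 12 + 8 = 66

66


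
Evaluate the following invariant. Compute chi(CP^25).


CP^25 has one cell in each even dimension 0, 2, ..., 2*25 (25+1 cells total).
All cells are even-dimensional, so chi = number of cells.
chi = 25 + 1 = 26

26


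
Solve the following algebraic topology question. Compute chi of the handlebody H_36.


A genus-g handlebody deformation retracts to a wedge of g circles.
chi(vee_g S^1) = 1 - g.
chi(H_36) = 1 - 36 = -35

-35


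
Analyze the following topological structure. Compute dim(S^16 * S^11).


Join of spheres: S^m * S^n = S^{m+n+1}.
dim = 16 + 11 + 1 = 28

28


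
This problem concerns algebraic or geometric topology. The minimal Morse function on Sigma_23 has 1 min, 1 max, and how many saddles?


A perfect Morse function has m_k = b_k.
For Sigma_23: b_0=1, b_1=2g=46, b_2=1.
Saddles m_1 = 2g = 46

46


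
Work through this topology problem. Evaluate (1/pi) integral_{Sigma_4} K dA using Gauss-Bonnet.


Gauss-Bonnet: integral K dA = 2*pi*chi(M).
chi(Sigma_4) = 2 - 2*4 = -6.
(integral K dA)/pi = 2*chi = 2*(-6) = -12

-12


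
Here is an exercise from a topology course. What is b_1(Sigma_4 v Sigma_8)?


For a wedge: H_1(A v B) = H_1(A) + H_1(B).
b_1(Sigma_4) = 8, b_1(Sigma_8) = 16.
b_1 = 8 + 16 = 24

24


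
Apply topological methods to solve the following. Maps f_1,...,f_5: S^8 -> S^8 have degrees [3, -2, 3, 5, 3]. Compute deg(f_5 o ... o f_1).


Degree is multiplicative: deg(composition) = product of degrees.
= (3) * (-2) * (3) * (5) * (3) = -270

-270


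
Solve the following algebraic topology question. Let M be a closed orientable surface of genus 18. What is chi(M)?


For a closed orientable surface of genus g: chi = 2 - 2g.
Here g = 18.
chi = 2 - 2*18 = 2 - 36 = -34

-34


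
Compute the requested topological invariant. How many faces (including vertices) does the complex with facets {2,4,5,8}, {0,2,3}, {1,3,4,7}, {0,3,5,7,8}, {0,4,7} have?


Each maximal simplex on m vertices has 2^m - 1 nonempty faces.
Take the union (dedupe shared faces).
Total distinct faces = 59

59


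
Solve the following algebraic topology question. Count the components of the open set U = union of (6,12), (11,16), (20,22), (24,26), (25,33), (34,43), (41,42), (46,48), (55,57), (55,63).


Sort and merge overlapping open intervals.
Merged: (6,16), (20,22), (24,33), (34,43), (46,48), (55,63).
Number of components = 6

6


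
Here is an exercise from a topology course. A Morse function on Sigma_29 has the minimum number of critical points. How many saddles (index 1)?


A perfect Morse function has m_k = b_k.
For Sigma_29: b_0=1, b_1=2g=58, b_2=1.
Saddles m_1 = 2g = 58

58


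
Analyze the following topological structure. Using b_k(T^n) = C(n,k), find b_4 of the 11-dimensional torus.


By the Kunneth formula, b_k(T^n) = C(n,k).
b_4(T^11) = C(11,4).
C(11,4) = 11!/(4!*7!) = 330

330


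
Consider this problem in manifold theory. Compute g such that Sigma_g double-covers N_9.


chi(N_9) = 2 - 9 = -7.
Double cover: chi(Sigma_g) = 2 * chi(N_9) = 2*(-7) = -14.
2 - 2g = -14, so g = (2 - (-14))/2 = 16/2 = 8

8


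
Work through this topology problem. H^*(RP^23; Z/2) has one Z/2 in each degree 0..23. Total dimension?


H^k(RP^23; Z/2) = Z/2 for each 0 <= k <= 23.
Total dimension = 23 + 1 = 24

24


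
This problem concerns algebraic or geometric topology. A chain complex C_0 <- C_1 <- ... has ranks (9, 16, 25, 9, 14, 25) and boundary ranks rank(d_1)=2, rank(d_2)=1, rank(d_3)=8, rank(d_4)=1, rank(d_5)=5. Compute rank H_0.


rank H_k = rank(ker d_k) - rank(im d_{k+1}).
rank(ker d_0) = rank(C_0) - rank(d_0) = 9 - 0 = 9.
rank(im d_{0+1}) = 2.
rank H_0 = 9 - 2 = 7

7


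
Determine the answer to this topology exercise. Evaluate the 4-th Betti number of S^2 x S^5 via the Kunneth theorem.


Each S^d has Poincare polynomial 1 + t^d.
The product S^2 x S^5 has Poincare polynomial prod(1+t^d_i).
Expanding: b_0=1, b_2=1, b_5=1, b_7=1.
b_4 = 0

0


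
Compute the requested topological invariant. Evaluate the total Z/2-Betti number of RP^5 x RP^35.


dim H^*(RP^n; Z/2) = n+1 (one Z/2 in each degree 0..n).
Total Betti number is multiplicative.
Total = (5+1) * (35+1) = 6 * 36 = 216

216


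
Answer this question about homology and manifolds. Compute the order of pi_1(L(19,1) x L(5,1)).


pi_1(X x Y) = pi_1(X) x pi_1(Y).
pi_1(L(19,1)) = Z/19, pi_1(L(5,1)) = Z/5.
|Z/19 x Z/5| = 19 * 5 = 95

95


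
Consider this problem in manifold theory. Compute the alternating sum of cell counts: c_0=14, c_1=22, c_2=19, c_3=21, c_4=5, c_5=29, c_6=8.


chi = sum_k (-1)^k c_k.
= (-1)^0*14 + (-1)^1*22 + (-1)^2*19 + (-1)^3*21 + (-1)^4*5 + (-1)^5*29 + (-1)^6*8
= (14) + (-22) + (19) + (-21) + (5) + (-29) + (8)
= -26

-26


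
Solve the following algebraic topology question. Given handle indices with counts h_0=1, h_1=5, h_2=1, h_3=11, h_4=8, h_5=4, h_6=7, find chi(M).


Handles of index k contribute (-1)^k to chi (same as CW cells).
chi = (1) + (-5) + (1) + (-11) + (8) + (-4) + (7) = -3

-3


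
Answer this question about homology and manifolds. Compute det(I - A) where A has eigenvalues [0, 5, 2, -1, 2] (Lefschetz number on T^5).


For a torus self-map: L(f) = det(I - A) where A acts on H_1.
L(f) = (1-0) * (1-5) * (1-2) * (1--1) * (1-2) = 1 * -4 * -1 * 2 * -1 = -8

-8


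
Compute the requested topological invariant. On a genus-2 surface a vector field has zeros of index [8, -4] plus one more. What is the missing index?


Poincare-Hopf: sum of indices = chi(M).
chi(Sigma_2) = 2 - 2*2 = -2.
Sum of known indices = 4.
x = chi - (sum known) = -2 - (4) = -6

-6


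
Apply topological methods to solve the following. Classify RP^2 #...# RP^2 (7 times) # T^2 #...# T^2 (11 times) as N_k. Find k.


Since a >= 1, the sum is non-orientable; each T^2 can be replaced by RP^2 # RP^2 (since T^2#RP^2 = 3RP^2).
Total crosscaps k = 7 + 2*11 = 29.
Check via chi: chi = 7*1 + 11*0 - (7+11-1)*2 = -27 = 2 - k = -27. Consistent.

29


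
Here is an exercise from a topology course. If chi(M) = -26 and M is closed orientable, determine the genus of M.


chi = 2 - 2g for closed orientable surfaces.
-26 = 2 - 2g
2g = 2 - (-26) = 28
g = 14

14


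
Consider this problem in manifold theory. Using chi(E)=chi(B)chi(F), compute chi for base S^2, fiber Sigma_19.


chi(S^2) = 2 (n even), chi(Sigma_19) = 2 - 2*19 = -36.
chi(E) = 2 * (-36) = -72

-72


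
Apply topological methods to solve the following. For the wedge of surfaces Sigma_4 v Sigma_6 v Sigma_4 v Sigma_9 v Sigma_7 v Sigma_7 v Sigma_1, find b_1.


For a wedge X v Y: reduced H_k(X v Y) = H_k(X) + H_k(Y).
Each Sigma_g contributes b_1 = 2g.
b_1 = 8 + 12 + 8 + 18 + 14 + 14 + 2 = 76

76


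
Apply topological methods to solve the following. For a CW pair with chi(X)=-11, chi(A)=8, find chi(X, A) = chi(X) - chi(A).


Relative Euler characteristic: chi(X, A) = chi(X) - chi(A).
= -11 - (8) = -19

-19


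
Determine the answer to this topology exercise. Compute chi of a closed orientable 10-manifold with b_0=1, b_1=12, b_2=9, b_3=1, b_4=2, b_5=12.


By Poincare duality b_k = b_{10-k}, so full Betti numbers: b_0=1, b_1=12, b_2=9, b_3=1, b_4=2, b_5=12, b_6=2, b_7=1, b_8=9, b_9=12, b_10=1.
chi = sum (-1)^k b_k = -14

-14


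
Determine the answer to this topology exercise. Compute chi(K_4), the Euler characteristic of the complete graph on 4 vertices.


K_4: V = 4, E = C(4,2) = 6.
chi = V - E = 4 - 6 = -2

-2


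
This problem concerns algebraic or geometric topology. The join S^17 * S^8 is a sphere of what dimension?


Join of spheres: S^m * S^n = S^{m+n+1}.
dim = 17 + 8 + 1 = 26

26


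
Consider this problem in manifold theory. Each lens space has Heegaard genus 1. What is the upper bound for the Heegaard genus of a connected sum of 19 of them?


Heegaard genus satisfies g(A#B) <= g(A) + g(B).
Each lens space has g = 1.
Upper bound: 19 * 1 = 19

19


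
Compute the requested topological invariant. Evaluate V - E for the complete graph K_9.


K_9: V = 9, E = C(9,2) = 36.
chi = V - E = 9 - 36 = -27

-27


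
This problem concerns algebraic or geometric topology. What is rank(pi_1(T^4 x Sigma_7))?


pi_1(A x B) = pi_1(A) x pi_1(B); rank of abelianization = b_1.
b_1(T^4) = 4, b_1(Sigma_7) = 2*7 = 14.
b_1(product) = 4 + 14 = 18

18


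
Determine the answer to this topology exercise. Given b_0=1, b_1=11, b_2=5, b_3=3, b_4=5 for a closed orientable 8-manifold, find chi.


By Poincare duality b_k = b_{8-k}, so full Betti numbers: b_0=1, b_1=11, b_2=5, b_3=3, b_4=5, b_5=3, b_6=5, b_7=11, b_8=1.
chi = sum (-1)^k b_k = -11

-11


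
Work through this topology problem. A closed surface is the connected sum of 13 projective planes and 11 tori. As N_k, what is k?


Since a >= 1, the sum is non-orientable; each T^2 can be replaced by RP^2 # RP^2 (since T^2#RP^2 = 3RP^2).
Total crosscaps k = 13 + 2*11 = 35.
Check via chi: chi = 13*1 + 11*0 - (13+11-1)*2 = -33 = 2 - k = -33. Consistent.

35


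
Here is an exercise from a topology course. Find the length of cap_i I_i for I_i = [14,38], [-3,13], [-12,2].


Intersection = [max(a_i), min(b_i)] = [14, 2].
Since 14 > 2, the intersection is empty.
Length = 0

0


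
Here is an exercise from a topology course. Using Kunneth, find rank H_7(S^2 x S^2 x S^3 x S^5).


Each S^d has Poincare polynomial 1 + t^d.
The product S^2 x S^2 x S^3 x S^5 has Poincare polynomial prod(1+t^d_i).
Expanding: b_0=1, b_2=2, b_3=1, b_4=1, b_5=3, b_7=3, b_8=1, b_9=1, b_10=2, b_12=1.
b_7 = 3

3


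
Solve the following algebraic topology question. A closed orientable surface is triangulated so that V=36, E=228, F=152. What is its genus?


chi = V - E + F = 36 - 228 + 152 = -40
For orientable closed surface: chi = 2 - 2g, so g = (2 - chi)/2.
g = (2 - (-40)) / 2 = 42 / 2 = 21

21


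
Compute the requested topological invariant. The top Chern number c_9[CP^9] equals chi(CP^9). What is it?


For any closed oriented manifold, <e(TM),[M]> = chi(M).
chi(CP^9) = 9+1 = 10

10


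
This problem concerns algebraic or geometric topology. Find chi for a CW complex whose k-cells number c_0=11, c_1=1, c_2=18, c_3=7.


chi = sum_k (-1)^k c_k.
= (-1)^0*11 + (-1)^1*1 + (-1)^2*18 + (-1)^3*7
= (11) + (-1) + (18) + (-7)
= 21

21


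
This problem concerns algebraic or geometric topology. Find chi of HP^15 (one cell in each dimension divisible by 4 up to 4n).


HP^15 has one cell in each dimension 0, 4, ..., 4*15 (15+1 cells, all even-dim).
chi = 15 + 1 = 16

16


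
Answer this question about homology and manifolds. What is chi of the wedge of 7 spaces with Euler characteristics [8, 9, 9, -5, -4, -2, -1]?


chi(A v B) = chi(A) + chi(B) - 1 (one point identified).
For 7 spaces: chi = (sum chi_i) - (7 - 1).
sum = 14; chi = 14 - 6 = 8

8


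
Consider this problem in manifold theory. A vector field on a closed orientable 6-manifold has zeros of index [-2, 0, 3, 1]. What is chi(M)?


Poincare-Hopf: chi(M) = sum of indices of zeros.
chi = (-2) + (0) + (3) + (1) = 2

2


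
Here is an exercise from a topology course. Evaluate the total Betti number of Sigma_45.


For Sigma_45: b_0 = 1, b_1 = 2g = 90, b_2 = 1.
Total = 1 + 90 + 1 = 92

92


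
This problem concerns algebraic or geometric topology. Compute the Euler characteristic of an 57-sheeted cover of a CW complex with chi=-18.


For a finite covering: chi(E) = (number of sheets) * chi(B).
chi(E) = 57 * (-18) = -1026

-1026


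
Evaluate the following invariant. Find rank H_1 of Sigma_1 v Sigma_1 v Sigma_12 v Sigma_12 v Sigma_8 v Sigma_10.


For a wedge X v Y: reduced H_k(X v Y) = H_k(X) + H_k(Y).
Each Sigma_g contributes b_1 = 2g.
b_1 = 2 + 2 + 24 + 24 + 16 + 20 = 88

88


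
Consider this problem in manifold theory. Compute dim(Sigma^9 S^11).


Each suspension raises dimension by 1: Sigma S^n = S^{n+1}.
Sigma^9 S^11 = S^{11+9} = S^20

20


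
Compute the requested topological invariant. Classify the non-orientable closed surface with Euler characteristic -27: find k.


chi = 2 - k for closed non-orientable surfaces with k crosscaps.
-27 = 2 - k
k = 2 - (-27) = 29

29


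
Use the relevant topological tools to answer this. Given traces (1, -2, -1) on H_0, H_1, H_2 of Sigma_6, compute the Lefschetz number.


L(f) = tr(f_0*) - tr(f_1*) + tr(f_2*).
= 1 - (-2) + (-1)
= 2

2


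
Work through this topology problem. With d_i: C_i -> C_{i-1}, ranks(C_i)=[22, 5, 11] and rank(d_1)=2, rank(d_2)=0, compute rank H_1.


rank H_k = rank(ker d_k) - rank(im d_{k+1}).
rank(ker d_1) = rank(C_1) - rank(d_1) = 5 - 2 = 3.
rank(im d_{1+1}) = 0.
rank H_1 = 3 - 0 = 3

3


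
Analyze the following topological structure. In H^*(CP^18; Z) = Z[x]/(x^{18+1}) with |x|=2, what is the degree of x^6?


|x| = 2 in H^*(CP^n).
|x^6| = 6 * |x| = 6 * 2 = 12

12


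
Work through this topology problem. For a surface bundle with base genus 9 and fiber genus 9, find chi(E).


For a fiber bundle F -> E -> B (with CW structure): chi(E) = chi(B) * chi(F).
chi(Sigma_9) = -16, chi(Sigma_9) = -16.
chi(E) = (-16) * (-16) = 256

256


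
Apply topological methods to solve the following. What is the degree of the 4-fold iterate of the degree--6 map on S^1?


deg(f) = -6. Degree is multiplicative: deg(f^4) = (deg f)^4.
deg(f^4) = (-6)^4 = 1296

1296


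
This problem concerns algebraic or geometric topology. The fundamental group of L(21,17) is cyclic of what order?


pi_1(L(p,q)) = Z/pZ for any q coprime to p.
|pi_1(L(21,17))| = 21

21


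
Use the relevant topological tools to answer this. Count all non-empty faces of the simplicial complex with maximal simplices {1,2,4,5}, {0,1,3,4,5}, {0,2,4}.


Each maximal simplex on m vertices has 2^m - 1 nonempty faces.
Take the union (dedupe shared faces).
Total distinct faces = 41

41


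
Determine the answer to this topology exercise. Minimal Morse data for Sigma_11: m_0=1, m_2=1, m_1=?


A perfect Morse function has m_k = b_k.
For Sigma_11: b_0=1, b_1=2g=22, b_2=1.
Saddles m_1 = 2g = 22

22


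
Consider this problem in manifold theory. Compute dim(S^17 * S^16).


Join of spheres: S^m * S^n = S^{m+n+1}.
dim = 17 + 16 + 1 = 34

34


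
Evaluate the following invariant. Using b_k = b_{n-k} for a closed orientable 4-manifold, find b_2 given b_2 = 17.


Poincare duality for closed orientable n-manifolds: b_k = b_{n-k}.
Here n = 4, so b_2 = b_2 = 17

17


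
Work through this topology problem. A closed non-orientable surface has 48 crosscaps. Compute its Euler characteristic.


For a non-orientable closed surface with k crosscaps: chi = 2 - k.
Here k = 48.
chi = 2 - 48 = -46

-46


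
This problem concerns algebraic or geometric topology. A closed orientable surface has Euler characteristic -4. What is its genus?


chi = 2 - 2g for closed orientable surfaces.
-4 = 2 - 2g
2g = 2 - (-4) = 6
g = 3

3


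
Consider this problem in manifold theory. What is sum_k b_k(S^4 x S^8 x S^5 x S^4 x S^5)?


Total Betti number is multiplicative under products.
Each S^d (d>=1) has total Betti number 2.
There are 5 sphere factors.
Total = 2^5 = 32

32


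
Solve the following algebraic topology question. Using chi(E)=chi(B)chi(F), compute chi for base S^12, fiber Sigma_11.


chi(S^12) = 2 (n even), chi(Sigma_11) = 2 - 2*11 = -20.
chi(E) = 2 * (-20) = -40

-40


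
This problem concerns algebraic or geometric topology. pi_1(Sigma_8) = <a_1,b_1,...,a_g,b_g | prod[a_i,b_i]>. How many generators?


Standard presentation: pi_1(Sigma_g) = <a_1,b_1,...,a_g,b_g | [a_1,b_1]...[a_g,b_g] = 1>.
Number of generators = 2g = 2*8 = 16

16
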